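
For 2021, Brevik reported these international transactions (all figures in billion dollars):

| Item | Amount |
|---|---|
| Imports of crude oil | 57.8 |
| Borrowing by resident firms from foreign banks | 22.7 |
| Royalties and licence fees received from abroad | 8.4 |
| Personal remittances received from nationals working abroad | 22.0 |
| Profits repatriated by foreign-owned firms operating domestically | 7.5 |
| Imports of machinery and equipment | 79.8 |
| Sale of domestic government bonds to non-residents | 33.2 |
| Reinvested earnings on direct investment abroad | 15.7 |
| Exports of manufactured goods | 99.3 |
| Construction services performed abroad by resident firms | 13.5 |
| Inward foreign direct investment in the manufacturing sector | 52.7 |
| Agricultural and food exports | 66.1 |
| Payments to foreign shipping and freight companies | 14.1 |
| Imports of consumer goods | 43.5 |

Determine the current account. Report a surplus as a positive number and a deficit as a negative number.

22.3

Goods: -57.8 + 99.3 + 66.1 - 43.5 - 79.8 = -15.7
Services: 13.5 + 8.4 - 14.1 = 7.8
Primary income: -7.5 + 15.7 = 8.2
Secondary income: 22.0
Current account = (-15.7) + 7.8 + 8.2 + 22.0 = 22.3
(Excluded from the current account — financial account: borrowing by resident firms from foreign banks 22.7, sale of domestic government bonds to non-residents 33.2, inward foreign direct investment in the manufacturing sector 52.7.)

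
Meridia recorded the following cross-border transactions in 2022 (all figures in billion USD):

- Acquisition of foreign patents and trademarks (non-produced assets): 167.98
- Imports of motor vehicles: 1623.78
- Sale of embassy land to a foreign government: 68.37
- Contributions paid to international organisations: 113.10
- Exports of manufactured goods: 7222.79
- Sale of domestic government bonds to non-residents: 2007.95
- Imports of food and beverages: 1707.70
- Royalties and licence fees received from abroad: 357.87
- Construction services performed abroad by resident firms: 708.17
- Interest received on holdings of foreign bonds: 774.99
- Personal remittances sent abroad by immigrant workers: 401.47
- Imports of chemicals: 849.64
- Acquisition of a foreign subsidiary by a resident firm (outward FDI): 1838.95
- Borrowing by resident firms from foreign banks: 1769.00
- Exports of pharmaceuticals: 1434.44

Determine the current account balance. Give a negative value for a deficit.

Goods: -1623.78 - 849.64 + 1434.44 + 7222.79 - 1707.70 = 4476.11
Services: 357.87 + 708.17 = 1066.04
Primary income: 774.99
Secondary income: -401.47 - 113.10 = -514.57
Current account = 4476.11 + 1066.04 + 774.99 + (-514.57) = 5802.57
(Excluded from the current account — capital account: acquisition of foreign patents and trademarks (non-produced assets) 167.98, sale of embassy land to a foreign government 68.37; financial account: sale of domestic government bonds to non-residents 2007.95, acquisition of a foreign subsidiary by a resident firm (outward FDI) 1838.95, borrowing by resident firms from foreign banks 1769.00.)

5802.57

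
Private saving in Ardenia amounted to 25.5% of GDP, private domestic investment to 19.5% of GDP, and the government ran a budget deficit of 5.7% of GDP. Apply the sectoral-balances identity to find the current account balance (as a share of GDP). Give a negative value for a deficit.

0.3

By the sectoral-balances identity, CA = (S_private - I) + (T - G).
Private balance = 25.5 - 19.5 = 6.0
Government balance (T - G) = -5.7
CA = 6.0 + (-5.7) = 0.3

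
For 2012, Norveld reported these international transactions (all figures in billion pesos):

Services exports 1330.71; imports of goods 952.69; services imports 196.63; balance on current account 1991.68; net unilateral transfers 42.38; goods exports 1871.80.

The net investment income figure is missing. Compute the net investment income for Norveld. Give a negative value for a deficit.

Current account = goods balance + services balance + net primary income + net secondary income
Sum of the known components = 2095.57
Net investment income = CA - (known components) = 1991.68 - 2095.57 = -103.89

-103.89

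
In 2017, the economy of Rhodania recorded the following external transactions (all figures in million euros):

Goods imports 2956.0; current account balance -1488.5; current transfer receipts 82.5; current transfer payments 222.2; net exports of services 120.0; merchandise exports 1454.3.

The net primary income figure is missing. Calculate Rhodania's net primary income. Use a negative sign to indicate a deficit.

32.9

Current account = goods balance + services balance + net primary income + net secondary income
Sum of the known components = -1521.4
Net primary income = CA - (known components) = -1488.5 - (-1521.4) = 32.9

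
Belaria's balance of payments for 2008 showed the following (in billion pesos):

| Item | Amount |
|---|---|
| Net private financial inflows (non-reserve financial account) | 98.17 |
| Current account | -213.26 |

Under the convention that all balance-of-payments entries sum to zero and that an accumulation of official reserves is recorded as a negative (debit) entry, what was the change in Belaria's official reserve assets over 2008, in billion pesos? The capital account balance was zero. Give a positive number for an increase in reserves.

-115.09

Official reserve transactions balance = -((-213.26) + 98.17) = 115.09
An accumulation of reserves is recorded as a debit (negative entry), so the change in the stock of reserves is the negative of that balance.
Change in official reserves = -(115.09) = -115.09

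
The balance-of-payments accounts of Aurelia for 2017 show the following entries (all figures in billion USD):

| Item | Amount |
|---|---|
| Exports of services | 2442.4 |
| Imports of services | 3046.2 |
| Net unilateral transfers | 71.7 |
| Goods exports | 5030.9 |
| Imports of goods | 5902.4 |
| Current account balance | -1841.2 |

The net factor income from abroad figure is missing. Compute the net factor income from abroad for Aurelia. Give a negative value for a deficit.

Current account = goods balance + services balance + net primary income + net secondary income
Sum of the known components = -1403.6
Net factor income from abroad = CA - (known components) = -1841.2 - (-1403.6) = -437.6

-437.6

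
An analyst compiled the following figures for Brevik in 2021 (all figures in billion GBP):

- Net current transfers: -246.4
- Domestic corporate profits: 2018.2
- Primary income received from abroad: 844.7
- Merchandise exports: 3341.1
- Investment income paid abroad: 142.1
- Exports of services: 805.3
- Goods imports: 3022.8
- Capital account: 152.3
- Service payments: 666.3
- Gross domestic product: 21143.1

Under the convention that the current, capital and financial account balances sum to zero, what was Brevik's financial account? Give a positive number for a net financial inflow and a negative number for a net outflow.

-1065.8

Goods balance = 3341.1 - 3022.8 = 318.3
Services balance = 805.3 - 666.3 = 139.0
Trade balance (goods + services) = 318.3 + 139.0 = 457.3
Net primary income = 844.7 - 142.1 = 702.6
Net secondary income = -246.4
Current account = 457.3 + 702.6 + (-246.4) = 913.5
Financial account = -(913.5 + 152.3) = -1065.8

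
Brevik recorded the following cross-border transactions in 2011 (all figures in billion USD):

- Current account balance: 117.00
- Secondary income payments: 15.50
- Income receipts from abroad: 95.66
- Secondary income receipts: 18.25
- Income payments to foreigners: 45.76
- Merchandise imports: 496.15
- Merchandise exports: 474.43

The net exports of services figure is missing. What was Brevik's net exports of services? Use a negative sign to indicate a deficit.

Current account = goods balance + services balance + net primary income + net secondary income
Sum of the known components = 30.93
Net exports of services = CA - (known components) = 117.00 - 30.93 = 86.07

86.07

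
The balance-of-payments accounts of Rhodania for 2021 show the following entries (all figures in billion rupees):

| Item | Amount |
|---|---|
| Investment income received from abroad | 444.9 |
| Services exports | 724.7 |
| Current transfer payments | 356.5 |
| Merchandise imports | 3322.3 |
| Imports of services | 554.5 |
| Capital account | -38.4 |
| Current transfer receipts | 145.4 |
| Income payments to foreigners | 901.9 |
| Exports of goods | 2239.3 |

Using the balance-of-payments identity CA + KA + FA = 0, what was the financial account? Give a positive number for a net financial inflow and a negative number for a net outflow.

1619.3

Goods balance = 2239.3 - 3322.3 = -1083.0
Services balance = 724.7 - 554.5 = 170.2
Trade balance (goods + services) = -1083.0 + 170.2 = -912.8
Net primary income = 444.9 - 901.9 = -457.0
Net secondary income = 145.4 - 356.5 = -211.1
Current account = -912.8 + (-457.0) + (-211.1) = -1580.9
Financial account = -(-1580.9 + (-38.4)) = 1619.3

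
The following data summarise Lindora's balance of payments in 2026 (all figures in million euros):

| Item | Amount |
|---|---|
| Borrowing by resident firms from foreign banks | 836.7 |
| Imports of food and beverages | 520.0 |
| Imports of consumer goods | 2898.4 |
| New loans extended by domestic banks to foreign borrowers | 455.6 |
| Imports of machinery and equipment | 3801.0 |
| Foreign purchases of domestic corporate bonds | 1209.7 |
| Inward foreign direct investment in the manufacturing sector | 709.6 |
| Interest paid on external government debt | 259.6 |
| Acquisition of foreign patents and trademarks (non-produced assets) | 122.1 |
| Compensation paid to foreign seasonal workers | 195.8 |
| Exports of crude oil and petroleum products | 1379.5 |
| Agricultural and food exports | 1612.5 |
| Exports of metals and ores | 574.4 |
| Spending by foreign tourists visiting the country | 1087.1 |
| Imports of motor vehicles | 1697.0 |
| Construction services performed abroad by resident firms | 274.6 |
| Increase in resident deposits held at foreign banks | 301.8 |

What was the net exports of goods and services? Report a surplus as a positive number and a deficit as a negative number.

Goods: -2898.4 - 520.0 - 3801.0 + 1612.5 - 1697.0 + 574.4 + 1379.5 = -5350.0
Services: 274.6 + 1087.1 = 1361.7
Trade balance = -5350.0 + 1361.7 = -3988.3
(Excluded from the trade balance — financial account: borrowing by resident firms from foreign banks 836.7, new loans extended by domestic banks to foreign borrowers 455.6, foreign purchases of domestic corporate bonds 1209.7, inward foreign direct investment in the manufacturing sector 709.6, increase in resident deposits held at foreign banks 301.8; primary income: interest paid on external government debt 259.6, compensation paid to foreign seasonal workers 195.8; capital account: acquisition of foreign patents and trademarks (non-produced assets) 122.1.)

-3988.3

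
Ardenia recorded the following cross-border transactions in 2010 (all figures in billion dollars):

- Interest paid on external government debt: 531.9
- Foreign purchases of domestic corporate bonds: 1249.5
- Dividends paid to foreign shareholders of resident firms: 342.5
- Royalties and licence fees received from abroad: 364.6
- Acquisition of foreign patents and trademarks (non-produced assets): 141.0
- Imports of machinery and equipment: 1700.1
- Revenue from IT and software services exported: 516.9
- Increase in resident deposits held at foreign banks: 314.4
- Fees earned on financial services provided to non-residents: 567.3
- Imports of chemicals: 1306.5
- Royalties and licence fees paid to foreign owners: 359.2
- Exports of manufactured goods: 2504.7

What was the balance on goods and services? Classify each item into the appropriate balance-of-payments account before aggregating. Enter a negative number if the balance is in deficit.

Goods: 2504.7 - 1700.1 - 1306.5 = -501.9
Services: 364.6 + 516.9 - 359.2 + 567.3 = 1089.6
Trade balance = -501.9 + 1089.6 = 587.7
(Excluded from the trade balance — primary income: interest paid on external government debt 531.9, dividends paid to foreign shareholders of resident firms 342.5; financial account: foreign purchases of domestic corporate bonds 1249.5, increase in resident deposits held at foreign banks 314.4; capital account: acquisition of foreign patents and trademarks (non-produced assets) 141.0.)

587.7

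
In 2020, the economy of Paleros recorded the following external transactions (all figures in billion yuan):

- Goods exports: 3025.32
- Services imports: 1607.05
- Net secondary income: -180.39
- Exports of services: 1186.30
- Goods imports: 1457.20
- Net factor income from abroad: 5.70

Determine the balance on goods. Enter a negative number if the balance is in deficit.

1568.12

Goods balance = 3025.32 - 1457.20 = 1568.12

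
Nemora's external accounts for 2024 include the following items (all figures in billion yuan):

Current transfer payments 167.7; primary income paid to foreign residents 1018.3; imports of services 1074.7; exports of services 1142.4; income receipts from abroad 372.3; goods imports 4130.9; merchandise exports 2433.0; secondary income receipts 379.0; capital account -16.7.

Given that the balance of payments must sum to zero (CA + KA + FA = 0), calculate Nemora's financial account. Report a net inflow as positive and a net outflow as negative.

Goods balance = 2433.0 - 4130.9 = -1697.9
Services balance = 1142.4 - 1074.7 = 67.7
Trade balance (goods + services) = -1697.9 + 67.7 = -1630.2
Net primary income = 372.3 - 1018.3 = -646.0
Net secondary income = 379.0 - 167.7 = 211.3
Current account = -1630.2 + (-646.0) + 211.3 = -2064.9
Financial account = -(-2064.9 + (-16.7)) = 2081.6

2081.6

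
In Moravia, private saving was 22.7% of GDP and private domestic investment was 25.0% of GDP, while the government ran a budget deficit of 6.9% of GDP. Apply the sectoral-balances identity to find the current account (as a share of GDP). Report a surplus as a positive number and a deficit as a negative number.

-9.2

By the sectoral-balances identity, CA = (S_private - I) + (T - G).
Private balance = 22.7 - 25.0 = -2.3
Government balance (T - G) = -6.9
CA = -2.3 + (-6.9) = -9.2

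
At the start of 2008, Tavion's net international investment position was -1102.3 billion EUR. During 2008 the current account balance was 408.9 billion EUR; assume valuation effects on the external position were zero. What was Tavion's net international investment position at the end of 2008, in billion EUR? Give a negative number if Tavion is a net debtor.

With no valuation effects, change in NIIP = current account = 408.9
End-of-year NIIP = -1102.3 + 408.9 = -693.4

-693.4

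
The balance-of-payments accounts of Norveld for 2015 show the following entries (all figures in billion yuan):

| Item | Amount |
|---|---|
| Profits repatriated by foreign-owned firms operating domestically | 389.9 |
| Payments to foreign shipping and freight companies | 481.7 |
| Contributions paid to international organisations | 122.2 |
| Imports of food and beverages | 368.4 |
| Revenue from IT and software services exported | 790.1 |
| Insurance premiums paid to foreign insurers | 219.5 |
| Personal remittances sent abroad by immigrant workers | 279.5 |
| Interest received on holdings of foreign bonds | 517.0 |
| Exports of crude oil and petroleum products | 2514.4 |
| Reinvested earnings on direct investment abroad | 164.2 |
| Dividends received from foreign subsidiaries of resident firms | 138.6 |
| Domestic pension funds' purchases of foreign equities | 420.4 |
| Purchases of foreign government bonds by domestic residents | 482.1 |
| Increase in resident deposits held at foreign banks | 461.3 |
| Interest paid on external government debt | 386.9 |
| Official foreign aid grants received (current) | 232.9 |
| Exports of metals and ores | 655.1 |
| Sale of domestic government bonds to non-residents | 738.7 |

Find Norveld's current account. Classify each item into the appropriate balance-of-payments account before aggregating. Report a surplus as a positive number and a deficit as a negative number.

Goods: 655.1 + 2514.4 - 368.4 = 2801.1
Services: 790.1 - 219.5 - 481.7 = 88.9
Primary income: -386.9 + 138.6 + 164.2 - 389.9 + 517.0 = 43.0
Secondary income: -279.5 - 122.2 + 232.9 = -168.8
Current account = 2801.1 + 88.9 + 43.0 + (-168.8) = 2764.2
(Excluded from the current account — financial account: domestic pension funds' purchases of foreign equities 420.4, purchases of foreign government bonds by domestic residents 482.1, increase in resident deposits held at foreign banks 461.3, sale of domestic government bonds to non-residents 738.7.)

2764.2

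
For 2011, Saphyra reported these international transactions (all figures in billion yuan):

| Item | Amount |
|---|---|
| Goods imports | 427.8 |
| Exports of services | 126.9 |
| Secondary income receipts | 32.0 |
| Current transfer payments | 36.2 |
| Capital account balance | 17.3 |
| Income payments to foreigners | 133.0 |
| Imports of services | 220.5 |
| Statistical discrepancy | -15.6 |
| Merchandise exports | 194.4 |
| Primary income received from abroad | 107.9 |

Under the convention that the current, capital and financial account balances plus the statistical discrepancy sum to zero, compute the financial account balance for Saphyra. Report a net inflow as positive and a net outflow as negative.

Goods balance = 194.4 - 427.8 = -233.4
Services balance = 126.9 - 220.5 = -93.6
Trade balance (goods + services) = -233.4 + (-93.6) = -327.0
Net primary income = 107.9 - 133.0 = -25.1
Net secondary income = 32.0 - 36.2 = -4.2
Current account = -327.0 + (-25.1) + (-4.2) = -356.3
Financial account = -(-356.3 + 17.3 + (-15.6)) = 354.6

354.6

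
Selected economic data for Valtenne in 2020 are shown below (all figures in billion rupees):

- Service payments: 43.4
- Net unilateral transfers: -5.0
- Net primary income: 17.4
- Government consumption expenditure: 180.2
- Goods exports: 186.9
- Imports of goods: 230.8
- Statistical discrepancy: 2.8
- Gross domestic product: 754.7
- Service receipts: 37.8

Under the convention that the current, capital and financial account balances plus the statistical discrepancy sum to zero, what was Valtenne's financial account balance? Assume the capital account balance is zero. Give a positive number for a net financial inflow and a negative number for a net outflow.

34.3

Goods balance = 186.9 - 230.8 = -43.9
Services balance = 37.8 - 43.4 = -5.6
Trade balance (goods + services) = -43.9 + (-5.6) = -49.5
Net primary income = 17.4
Net secondary income = -5.0
Current account = -49.5 + 17.4 + (-5.0) = -37.1
Financial account = -(-37.1 + 2.8) = 34.3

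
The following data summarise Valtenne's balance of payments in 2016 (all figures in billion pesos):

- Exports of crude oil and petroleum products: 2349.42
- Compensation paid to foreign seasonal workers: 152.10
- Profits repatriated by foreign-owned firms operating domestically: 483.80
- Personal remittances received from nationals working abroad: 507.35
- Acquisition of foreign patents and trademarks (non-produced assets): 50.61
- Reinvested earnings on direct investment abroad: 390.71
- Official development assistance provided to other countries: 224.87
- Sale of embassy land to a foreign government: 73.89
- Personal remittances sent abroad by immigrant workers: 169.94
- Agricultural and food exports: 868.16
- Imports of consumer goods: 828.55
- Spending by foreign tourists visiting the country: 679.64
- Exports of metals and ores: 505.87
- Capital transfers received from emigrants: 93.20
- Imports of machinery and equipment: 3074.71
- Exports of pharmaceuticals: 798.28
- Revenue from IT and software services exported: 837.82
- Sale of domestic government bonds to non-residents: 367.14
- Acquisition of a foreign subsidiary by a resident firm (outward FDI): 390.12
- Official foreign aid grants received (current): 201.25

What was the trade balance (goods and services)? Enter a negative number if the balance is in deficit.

Goods: 2349.42 - 3074.71 + 505.87 + 868.16 + 798.28 - 828.55 = 618.47
Services: 837.82 + 679.64 = 1517.46
Trade balance = 618.47 + 1517.46 = 2135.93
(Excluded from the trade balance — primary income: compensation paid to foreign seasonal workers 152.10, profits repatriated by foreign-owned firms operating domestically 483.80, reinvested earnings on direct investment abroad 390.71; secondary income: personal remittances received from nationals working abroad 507.35, official development assistance provided to other countries 224.87, personal remittances sent abroad by immigrant workers 169.94, official foreign aid grants received (current) 201.25; capital account: acquisition of foreign patents and trademarks (non-produced assets) 50.61, sale of embassy land to a foreign government 73.89, capital transfers received from emigrants 93.20; financial account: sale of domestic government bonds to non-residents 367.14, acquisition of a foreign subsidiary by a resident firm (outward FDI) 390.12.)

2135.93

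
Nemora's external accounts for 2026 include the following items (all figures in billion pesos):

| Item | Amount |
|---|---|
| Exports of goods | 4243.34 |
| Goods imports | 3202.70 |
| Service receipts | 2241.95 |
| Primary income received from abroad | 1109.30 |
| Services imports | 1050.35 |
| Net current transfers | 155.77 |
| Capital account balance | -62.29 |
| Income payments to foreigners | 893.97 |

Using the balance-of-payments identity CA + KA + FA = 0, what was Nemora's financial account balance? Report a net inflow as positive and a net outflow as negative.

Goods balance = 4243.34 - 3202.70 = 1040.64
Services balance = 2241.95 - 1050.35 = 1191.60
Trade balance (goods + services) = 1040.64 + 1191.60 = 2232.24
Net primary income = 1109.30 - 893.97 = 215.33
Net secondary income = 155.77
Current account = 2232.24 + 215.33 + 155.77 = 2603.34
Financial account = -(2603.34 + (-62.29)) = -2541.05

-2541.05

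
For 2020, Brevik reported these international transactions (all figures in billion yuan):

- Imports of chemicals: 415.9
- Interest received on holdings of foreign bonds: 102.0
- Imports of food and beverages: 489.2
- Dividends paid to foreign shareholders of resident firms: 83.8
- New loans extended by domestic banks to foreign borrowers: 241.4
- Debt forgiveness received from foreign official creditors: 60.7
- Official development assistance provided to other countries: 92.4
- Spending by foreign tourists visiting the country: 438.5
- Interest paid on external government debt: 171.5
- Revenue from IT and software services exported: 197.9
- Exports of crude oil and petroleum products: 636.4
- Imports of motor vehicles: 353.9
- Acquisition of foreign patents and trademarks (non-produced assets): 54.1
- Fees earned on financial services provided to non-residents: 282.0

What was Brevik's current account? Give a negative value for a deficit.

50.1

Goods: 636.4 - 353.9 - 489.2 - 415.9 = -622.6
Services: 282.0 + 438.5 + 197.9 = 918.4
Primary income: -171.5 + 102.0 - 83.8 = -153.3
Secondary income: -92.4
Current account = (-622.6) + 918.4 + (-153.3) + (-92.4) = 50.1
(Excluded from the current account — financial account: new loans extended by domestic banks to foreign borrowers 241.4; capital account: debt forgiveness received from foreign official creditors 60.7, acquisition of foreign patents and trademarks (non-produced assets) 54.1.)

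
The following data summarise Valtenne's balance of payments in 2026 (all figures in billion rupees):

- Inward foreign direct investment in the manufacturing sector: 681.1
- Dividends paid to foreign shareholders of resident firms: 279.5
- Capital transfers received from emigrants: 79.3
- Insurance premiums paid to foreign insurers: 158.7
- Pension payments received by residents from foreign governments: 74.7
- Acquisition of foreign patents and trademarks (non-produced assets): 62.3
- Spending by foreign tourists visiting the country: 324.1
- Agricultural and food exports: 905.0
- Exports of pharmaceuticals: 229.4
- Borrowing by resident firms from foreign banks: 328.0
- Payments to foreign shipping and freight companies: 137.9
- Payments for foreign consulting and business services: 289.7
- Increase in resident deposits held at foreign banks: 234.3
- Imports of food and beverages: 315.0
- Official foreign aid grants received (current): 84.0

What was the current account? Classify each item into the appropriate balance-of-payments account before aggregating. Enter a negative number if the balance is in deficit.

436.4

Goods: 229.4 + 905.0 - 315.0 = 819.4
Services: 324.1 - 289.7 - 137.9 - 158.7 = -262.2
Primary income: -279.5
Secondary income: 74.7 + 84.0 = 158.7
Current account = 819.4 + (-262.2) + (-279.5) + 158.7 = 436.4
(Excluded from the current account — financial account: inward foreign direct investment in the manufacturing sector 681.1, borrowing by resident firms from foreign banks 328.0, increase in resident deposits held at foreign banks 234.3; capital account: capital transfers received from emigrants 79.3, acquisition of foreign patents and trademarks (non-produced assets) 62.3.)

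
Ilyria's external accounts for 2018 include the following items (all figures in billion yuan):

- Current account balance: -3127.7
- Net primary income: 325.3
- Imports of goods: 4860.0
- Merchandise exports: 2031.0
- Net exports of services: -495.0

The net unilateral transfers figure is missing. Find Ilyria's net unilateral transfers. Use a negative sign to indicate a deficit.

Current account = goods balance + services balance + net primary income + net secondary income
Sum of the known components = -2998.7
Net unilateral transfers = CA - (known components) = -3127.7 - (-2998.7) = -129.0

-129.0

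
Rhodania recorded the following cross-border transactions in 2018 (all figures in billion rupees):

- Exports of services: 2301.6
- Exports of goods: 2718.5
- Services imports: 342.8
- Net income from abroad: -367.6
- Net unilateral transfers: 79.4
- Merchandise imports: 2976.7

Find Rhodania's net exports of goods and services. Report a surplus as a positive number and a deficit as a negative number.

Goods balance = 2718.5 - 2976.7 = -258.2
Services balance = 2301.6 - 342.8 = 1958.8
Trade balance (goods + services) = -258.2 + 1958.8 = 1700.6

1700.6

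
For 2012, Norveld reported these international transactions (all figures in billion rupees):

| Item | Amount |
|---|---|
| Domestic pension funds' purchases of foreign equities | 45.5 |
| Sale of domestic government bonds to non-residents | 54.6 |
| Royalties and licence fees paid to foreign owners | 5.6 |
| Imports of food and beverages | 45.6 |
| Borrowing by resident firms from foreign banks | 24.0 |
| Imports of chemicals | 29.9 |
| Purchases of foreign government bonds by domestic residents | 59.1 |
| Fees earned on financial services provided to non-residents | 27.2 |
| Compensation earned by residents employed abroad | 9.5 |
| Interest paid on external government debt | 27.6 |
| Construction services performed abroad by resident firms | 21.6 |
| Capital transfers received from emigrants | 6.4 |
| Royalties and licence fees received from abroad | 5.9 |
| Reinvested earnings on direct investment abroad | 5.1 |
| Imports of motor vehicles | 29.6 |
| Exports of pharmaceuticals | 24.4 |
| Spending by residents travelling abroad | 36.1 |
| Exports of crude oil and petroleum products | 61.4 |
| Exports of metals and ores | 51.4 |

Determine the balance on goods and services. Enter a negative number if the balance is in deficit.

Goods: 51.4 - 45.6 + 61.4 - 29.9 + 24.4 - 29.6 = 32.1
Services: 27.2 - 36.1 - 5.6 + 21.6 + 5.9 = 13.0
Trade balance = 32.1 + 13.0 = 45.1
(Excluded from the trade balance — financial account: domestic pension funds' purchases of foreign equities 45.5, sale of domestic government bonds to non-residents 54.6, borrowing by resident firms from foreign banks 24.0, purchases of foreign government bonds by domestic residents 59.1; primary income: compensation earned by residents employed abroad 9.5, interest paid on external government debt 27.6, reinvested earnings on direct investment abroad 5.1; capital account: capital transfers received from emigrants 6.4.)

45.1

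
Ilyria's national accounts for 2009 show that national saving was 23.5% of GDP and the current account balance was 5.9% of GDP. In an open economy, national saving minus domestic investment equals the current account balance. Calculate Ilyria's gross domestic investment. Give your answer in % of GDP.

17.6

I = S - CA = 23.5 - 5.9 = 17.6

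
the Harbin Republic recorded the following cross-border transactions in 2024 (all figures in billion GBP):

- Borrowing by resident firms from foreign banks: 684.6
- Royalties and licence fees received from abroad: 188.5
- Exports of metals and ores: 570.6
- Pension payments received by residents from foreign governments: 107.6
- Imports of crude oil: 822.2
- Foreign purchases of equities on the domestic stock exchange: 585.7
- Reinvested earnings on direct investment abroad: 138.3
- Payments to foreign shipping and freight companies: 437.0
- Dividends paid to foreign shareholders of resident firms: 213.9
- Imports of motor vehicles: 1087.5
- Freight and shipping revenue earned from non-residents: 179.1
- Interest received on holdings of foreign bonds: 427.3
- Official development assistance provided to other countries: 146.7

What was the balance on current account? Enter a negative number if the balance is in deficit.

-1095.9

Goods: -822.2 - 1087.5 + 570.6 = -1339.1
Services: 179.1 - 437.0 + 188.5 = -69.4
Primary income: -213.9 + 138.3 + 427.3 = 351.7
Secondary income: 107.6 - 146.7 = -39.1
Current account = (-1339.1) + (-69.4) + 351.7 + (-39.1) = -1095.9
(Excluded from the current account — financial account: borrowing by resident firms from foreign banks 684.6, foreign purchases of equities on the domestic stock exchange 585.7.)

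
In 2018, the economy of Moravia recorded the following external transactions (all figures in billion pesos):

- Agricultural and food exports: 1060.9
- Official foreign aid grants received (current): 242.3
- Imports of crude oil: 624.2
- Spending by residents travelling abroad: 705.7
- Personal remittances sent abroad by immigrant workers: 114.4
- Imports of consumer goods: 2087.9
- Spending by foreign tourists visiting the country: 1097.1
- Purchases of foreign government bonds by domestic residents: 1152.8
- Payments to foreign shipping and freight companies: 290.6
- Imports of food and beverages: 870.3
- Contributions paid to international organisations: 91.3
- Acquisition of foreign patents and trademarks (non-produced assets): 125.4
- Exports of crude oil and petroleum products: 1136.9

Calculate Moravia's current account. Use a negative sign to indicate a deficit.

Goods: -2087.9 - 870.3 - 624.2 + 1136.9 + 1060.9 = -1384.6
Services: 1097.1 - 290.6 - 705.7 = 100.8
Secondary income: -91.3 + 242.3 - 114.4 = 36.6
Current account = (-1384.6) + 100.8 + 36.6 = -1247.2
(Excluded from the current account — financial account: purchases of foreign government bonds by domestic residents 1152.8; capital account: acquisition of foreign patents and trademarks (non-produced assets) 125.4.)

-1247.2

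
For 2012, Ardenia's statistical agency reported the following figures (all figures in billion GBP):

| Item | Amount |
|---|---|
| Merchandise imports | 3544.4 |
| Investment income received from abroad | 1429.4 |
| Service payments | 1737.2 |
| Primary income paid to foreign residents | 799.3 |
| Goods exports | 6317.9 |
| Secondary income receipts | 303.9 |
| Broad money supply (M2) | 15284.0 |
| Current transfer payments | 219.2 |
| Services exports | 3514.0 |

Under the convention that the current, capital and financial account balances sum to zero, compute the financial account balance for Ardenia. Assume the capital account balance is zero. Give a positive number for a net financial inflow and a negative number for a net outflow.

-5265.1

Goods balance = 6317.9 - 3544.4 = 2773.5
Services balance = 3514.0 - 1737.2 = 1776.8
Trade balance (goods + services) = 2773.5 + 1776.8 = 4550.3
Net primary income = 1429.4 - 799.3 = 630.1
Net secondary income = 303.9 - 219.2 = 84.7
Current account = 4550.3 + 630.1 + 84.7 = 5265.1
Financial account = -(5265.1) = -5265.1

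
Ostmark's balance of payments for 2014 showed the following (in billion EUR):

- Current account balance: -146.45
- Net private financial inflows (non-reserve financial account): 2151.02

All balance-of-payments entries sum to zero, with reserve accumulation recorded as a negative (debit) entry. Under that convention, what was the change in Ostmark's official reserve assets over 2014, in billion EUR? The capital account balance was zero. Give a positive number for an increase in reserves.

Official reserve transactions balance = -((-146.45) + 2151.02) = -2004.57
An accumulation of reserves is recorded as a debit (negative entry), so the change in the stock of reserves is the negative of that balance.
Change in official reserves = -(-2004.57) = 2004.57

2004.57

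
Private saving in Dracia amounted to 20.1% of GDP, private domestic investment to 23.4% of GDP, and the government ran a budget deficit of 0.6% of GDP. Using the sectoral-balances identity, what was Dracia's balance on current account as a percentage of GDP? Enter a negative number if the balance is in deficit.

-3.9

By the sectoral-balances identity, CA = (S_private - I) + (T - G).
Private balance = 20.1 - 23.4 = -3.3
Government balance (T - G) = -0.6
CA = -3.3 + (-0.6) = -3.9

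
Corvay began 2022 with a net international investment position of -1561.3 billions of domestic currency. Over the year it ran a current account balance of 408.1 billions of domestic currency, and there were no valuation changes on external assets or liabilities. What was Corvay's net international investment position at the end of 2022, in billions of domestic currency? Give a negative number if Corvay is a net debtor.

With no valuation effects, change in NIIP = current account = 408.1
End-of-year NIIP = -1561.3 + 408.1 = -1153.2

-1153.2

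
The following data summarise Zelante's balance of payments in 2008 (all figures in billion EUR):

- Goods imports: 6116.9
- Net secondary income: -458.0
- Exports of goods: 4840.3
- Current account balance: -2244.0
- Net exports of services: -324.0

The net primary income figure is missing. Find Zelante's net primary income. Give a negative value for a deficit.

Current account = goods balance + services balance + net primary income + net secondary income
Sum of the known components = -2058.6
Net primary income = CA - (known components) = -2244.0 - (-2058.6) = -185.4

-185.4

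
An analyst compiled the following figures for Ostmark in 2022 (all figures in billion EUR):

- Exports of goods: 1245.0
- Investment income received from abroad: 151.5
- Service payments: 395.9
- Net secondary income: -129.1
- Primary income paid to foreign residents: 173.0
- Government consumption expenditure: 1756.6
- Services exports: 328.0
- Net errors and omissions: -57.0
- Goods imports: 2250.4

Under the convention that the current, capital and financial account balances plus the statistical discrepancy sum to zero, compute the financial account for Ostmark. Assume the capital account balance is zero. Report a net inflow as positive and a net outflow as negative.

1280.9

Goods balance = 1245.0 - 2250.4 = -1005.4
Services balance = 328.0 - 395.9 = -67.9
Trade balance (goods + services) = -1005.4 + (-67.9) = -1073.3
Net primary income = 151.5 - 173.0 = -21.5
Net secondary income = -129.1
Current account = -1073.3 + (-21.5) + (-129.1) = -1223.9
Financial account = -(-1223.9 + (-57.0)) = 1280.9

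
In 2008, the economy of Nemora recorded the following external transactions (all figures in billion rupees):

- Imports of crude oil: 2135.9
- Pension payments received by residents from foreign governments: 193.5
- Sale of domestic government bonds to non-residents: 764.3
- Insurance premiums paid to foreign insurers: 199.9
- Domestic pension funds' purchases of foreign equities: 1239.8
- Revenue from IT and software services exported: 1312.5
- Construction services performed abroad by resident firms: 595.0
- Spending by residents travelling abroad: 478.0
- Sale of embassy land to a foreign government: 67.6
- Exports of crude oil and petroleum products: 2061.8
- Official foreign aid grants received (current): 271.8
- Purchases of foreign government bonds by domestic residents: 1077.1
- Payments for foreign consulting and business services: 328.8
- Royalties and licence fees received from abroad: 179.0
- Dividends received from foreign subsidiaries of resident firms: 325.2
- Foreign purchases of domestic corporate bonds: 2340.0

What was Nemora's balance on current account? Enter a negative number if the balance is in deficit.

Goods: -2135.9 + 2061.8 = -74.1
Services: 595.0 - 328.8 + 1312.5 - 199.9 - 478.0 + 179.0 = 1079.8
Primary income: 325.2
Secondary income: 193.5 + 271.8 = 465.3
Current account = (-74.1) + 1079.8 + 325.2 + 465.3 = 1796.2
(Excluded from the current account — financial account: sale of domestic government bonds to non-residents 764.3, domestic pension funds' purchases of foreign equities 1239.8, purchases of foreign government bonds by domestic residents 1077.1, foreign purchases of domestic corporate bonds 2340.0; capital account: sale of embassy land to a foreign government 67.6.)

1796.2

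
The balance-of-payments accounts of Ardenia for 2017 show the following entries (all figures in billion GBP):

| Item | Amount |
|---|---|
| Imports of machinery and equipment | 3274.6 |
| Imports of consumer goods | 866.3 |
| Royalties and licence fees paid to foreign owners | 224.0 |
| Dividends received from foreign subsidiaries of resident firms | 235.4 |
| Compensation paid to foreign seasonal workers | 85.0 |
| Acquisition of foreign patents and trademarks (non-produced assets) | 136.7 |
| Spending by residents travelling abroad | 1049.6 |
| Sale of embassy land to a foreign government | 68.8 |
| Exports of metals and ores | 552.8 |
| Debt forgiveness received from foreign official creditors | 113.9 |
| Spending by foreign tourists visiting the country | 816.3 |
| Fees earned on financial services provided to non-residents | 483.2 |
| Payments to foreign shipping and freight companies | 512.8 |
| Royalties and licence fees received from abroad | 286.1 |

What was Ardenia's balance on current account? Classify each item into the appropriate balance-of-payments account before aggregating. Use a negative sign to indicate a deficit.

Goods: 552.8 - 3274.6 - 866.3 = -3588.1
Services: -224.0 + 816.3 + 483.2 - 1049.6 - 512.8 + 286.1 = -200.8
Primary income: -85.0 + 235.4 = 150.4
Current account = (-3588.1) + (-200.8) + 150.4 = -3638.5
(Excluded from the current account — capital account: acquisition of foreign patents and trademarks (non-produced assets) 136.7, sale of embassy land to a foreign government 68.8, debt forgiveness received from foreign official creditors 113.9.)

-3638.5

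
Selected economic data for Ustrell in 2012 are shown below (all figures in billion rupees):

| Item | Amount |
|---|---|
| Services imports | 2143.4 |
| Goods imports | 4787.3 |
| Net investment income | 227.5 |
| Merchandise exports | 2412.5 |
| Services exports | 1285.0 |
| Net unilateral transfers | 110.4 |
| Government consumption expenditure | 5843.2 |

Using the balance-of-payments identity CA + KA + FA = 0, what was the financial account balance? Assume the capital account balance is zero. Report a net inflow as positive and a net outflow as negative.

Goods balance = 2412.5 - 4787.3 = -2374.8
Services balance = 1285.0 - 2143.4 = -858.4
Trade balance (goods + services) = -2374.8 + (-858.4) = -3233.2
Net primary income = 227.5
Net secondary income = 110.4
Current account = -3233.2 + 227.5 + 110.4 = -2895.3
Financial account = -(-2895.3) = 2895.3

2895.3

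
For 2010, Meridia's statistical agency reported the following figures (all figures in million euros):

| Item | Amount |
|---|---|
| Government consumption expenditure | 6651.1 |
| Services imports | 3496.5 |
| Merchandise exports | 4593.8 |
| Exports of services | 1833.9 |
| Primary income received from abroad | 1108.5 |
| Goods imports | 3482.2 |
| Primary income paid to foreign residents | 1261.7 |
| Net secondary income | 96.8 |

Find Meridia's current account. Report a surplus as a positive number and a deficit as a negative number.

Goods balance = 4593.8 - 3482.2 = 1111.6
Services balance = 1833.9 - 3496.5 = -1662.6
Trade balance (goods + services) = 1111.6 + (-1662.6) = -551.0
Net primary income = 1108.5 - 1261.7 = -153.2
Net secondary income = 96.8
Current account = -551.0 + (-153.2) + 96.8 = -607.4

-607.4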